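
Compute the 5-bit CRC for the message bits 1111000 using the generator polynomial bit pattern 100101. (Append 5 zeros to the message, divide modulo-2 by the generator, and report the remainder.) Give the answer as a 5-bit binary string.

Append 5 zeros: 111100000000. Divide by 100101 (XOR where the leading bit is 1):
  pos 0: 111100 XOR 100101 = 011001
  pos 1: 110010 XOR 100101 = 010111
  pos 2: 101110 XOR 100101 = 001011
  pos 4: 101100 XOR 100101 = 001001
  pos 6: 100100 XOR 100101 = 000001
Remainder (last 5 bits) = 00001. This is the CRC / FCS.

00001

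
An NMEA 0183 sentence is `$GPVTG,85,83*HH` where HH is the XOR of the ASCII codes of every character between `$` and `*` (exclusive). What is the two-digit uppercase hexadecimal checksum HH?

XOR the ASCII codes of the payload characters:
  'G' = 0x47 → acc = 0x47
  'P' = 0x50 → acc = 0x17
  'V' = 0x56 → acc = 0x41
  'T' = 0x54 → acc = 0x15
  'G' = 0x47 → acc = 0x52
  ',' = 0x2C → acc = 0x7E
  '8' = 0x38 → acc = 0x46
  '5' = 0x35 → acc = 0x73
  ',' = 0x2C → acc = 0x5F
  '8' = 0x38 → acc = 0x67
  '3' = 0x33 → acc = 0x54
Checksum = 0x54.

54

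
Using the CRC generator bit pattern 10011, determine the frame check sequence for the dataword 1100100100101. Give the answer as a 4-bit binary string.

1001

Append 4 zeros: 11001001001010000. Divide by 10011 (XOR where the leading bit is 1):
  pos 0: 11001 XOR 10011 = 01010
  pos 1: 10100 XOR 10011 = 00111
  pos 3: 11101 XOR 10011 = 01110
  pos 4: 11100 XOR 10011 = 01111
  pos 5: 11110 XOR 10011 = 01101
  pos 6: 11011 XOR 10011 = 01000
  pos 7: 10000 XOR 10011 = 00011
  pos 10: 11100 XOR 10011 = 01111
  pos 11: 11110 XOR 10011 = 01101
  pos 12: 11010 XOR 10011 = 01001
Remainder (last 4 bits) = 1001. This is the CRC / FCS.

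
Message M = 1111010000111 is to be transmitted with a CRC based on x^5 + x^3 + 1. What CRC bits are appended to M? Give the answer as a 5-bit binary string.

11001

Append 5 zeros: 111101000011100000. Divide by 101001 (XOR where the leading bit is 1):
  pos 0: 111101 XOR 101001 = 010100
  pos 1: 101000 XOR 101001 = 000001
  pos 6: 100011 XOR 101001 = 001010
  pos 8: 101010 XOR 101001 = 000011
  pos 12: 110000 XOR 101001 = 011001
Remainder (last 5 bits) = 11001. This is the CRC / FCS.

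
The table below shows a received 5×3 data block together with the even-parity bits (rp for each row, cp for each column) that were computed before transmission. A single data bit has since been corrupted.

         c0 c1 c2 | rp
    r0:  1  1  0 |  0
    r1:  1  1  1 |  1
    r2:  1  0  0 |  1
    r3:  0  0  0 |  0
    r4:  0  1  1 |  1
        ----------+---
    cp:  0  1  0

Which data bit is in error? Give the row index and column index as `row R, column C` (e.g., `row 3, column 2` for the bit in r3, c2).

Recompute each row's even parity and compare to rp:
  r0: data parity 0, sent rp 0 → ok
  r1: data parity 1, sent rp 1 → ok
  r2: data parity 1, sent rp 1 → ok
  r3: data parity 0, sent rp 0 → ok
  r4: data parity 0, sent rp 1 → mismatch
Recompute each column's even parity and compare to cp:
  c0: data parity 1, sent cp 0 → mismatch
  c1: data parity 1, sent cp 1 → ok
  c2: data parity 0, sent cp 0 → ok
Exactly one row (r4) and one column (c0) fail → the flipped bit is at their intersection.

row 4, column 0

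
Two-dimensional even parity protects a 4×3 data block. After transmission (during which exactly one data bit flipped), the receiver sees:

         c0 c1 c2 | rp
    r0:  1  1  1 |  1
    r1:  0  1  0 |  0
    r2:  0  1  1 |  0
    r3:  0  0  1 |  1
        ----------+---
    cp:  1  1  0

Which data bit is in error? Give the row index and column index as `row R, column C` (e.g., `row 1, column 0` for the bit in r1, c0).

Recompute each row's even parity and compare to rp:
  r0: data parity 1, sent rp 1 → ok
  r1: data parity 1, sent rp 0 → mismatch
  r2: data parity 0, sent rp 0 → ok
  r3: data parity 1, sent rp 1 → ok
Recompute each column's even parity and compare to cp:
  c0: data parity 1, sent cp 1 → ok
  c1: data parity 1, sent cp 1 → ok
  c2: data parity 1, sent cp 0 → mismatch
Exactly one row (r1) and one column (c2) fail → the flipped bit is at their intersection.

row 1, column 2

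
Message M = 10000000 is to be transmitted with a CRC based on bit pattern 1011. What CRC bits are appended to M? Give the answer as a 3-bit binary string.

011

Append 3 zeros: 10000000000. Divide by 1011 (XOR where the leading bit is 1):
  pos 0: 1000 XOR 1011 = 0011
  pos 2: 1100 XOR 1011 = 0111
  pos 3: 1110 XOR 1011 = 0101
  pos 4: 1010 XOR 1011 = 0001
  pos 7: 1000 XOR 1011 = 0011
Remainder (last 3 bits) = 011. This is the CRC / FCS.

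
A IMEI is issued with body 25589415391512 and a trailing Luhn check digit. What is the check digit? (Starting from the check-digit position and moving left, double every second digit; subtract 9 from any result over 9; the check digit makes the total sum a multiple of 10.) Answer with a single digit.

7

Partial digits right→left: 2 1 5 1 9 3 5 1 4 9 8 5 5 2
Double every second digit counting from the check-digit position (so the 1st, 3rd, 5th, ... of the partial from the right).
  doubled (with −9 where >9): 4 1 9 1 8 7 1 → sum 31
  kept as-is: 1 1 3 1 9 5 2 → sum 22
Total = 31 + 22 = 53.
Check digit = (10 − (53 mod 10)) mod 10 = 7.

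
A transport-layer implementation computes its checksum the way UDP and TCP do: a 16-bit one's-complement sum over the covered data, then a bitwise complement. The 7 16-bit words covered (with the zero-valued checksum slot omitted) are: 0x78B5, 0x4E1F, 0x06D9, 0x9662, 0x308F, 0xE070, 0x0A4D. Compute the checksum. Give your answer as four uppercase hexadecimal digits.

One's-complement addition (fold any carry out of bit 15 back into bit 0):
  0x78B5 + 0x4E1F = 0x0C6D4
  0xC6D4 + 0x06D9 = 0x0CDAD
  0xCDAD + 0x9662 = 0x1640F → wrap carry → 0x6410
  0x6410 + 0x308F = 0x0949F
  0x949F + 0xE070 = 0x1750F → wrap carry → 0x7510
  0x7510 + 0x0A4D = 0x07F5D
One's-complement sum = 0x7F5D.
Checksum = ~0x7F5D & 0xFFFF = 0x80A2.

80A2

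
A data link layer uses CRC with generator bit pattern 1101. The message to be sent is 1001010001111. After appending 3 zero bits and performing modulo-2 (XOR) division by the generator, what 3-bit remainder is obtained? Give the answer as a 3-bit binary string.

011

Append 3 zeros: 1001010001111000. Divide by 1101 (XOR where the leading bit is 1):
  pos 0: 1001 XOR 1101 = 0100
  pos 1: 1000 XOR 1101 = 0101
  pos 2: 1011 XOR 1101 = 0110
  pos 3: 1100 XOR 1101 = 0001
  pos 6: 1001 XOR 1101 = 0100
  pos 7: 1001 XOR 1101 = 0100
  pos 8: 1001 XOR 1101 = 0100
  pos 9: 1001 XOR 1101 = 0100
  pos 10: 1000 XOR 1101 = 0101
  pos 11: 1010 XOR 1101 = 0111
  pos 12: 1110 XOR 1101 = 0011
Remainder (last 3 bits) = 011. This is the CRC / FCS.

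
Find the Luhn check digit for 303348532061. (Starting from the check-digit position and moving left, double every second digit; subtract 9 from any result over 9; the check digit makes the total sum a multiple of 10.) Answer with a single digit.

6

Partial digits right→left: 1 6 0 2 3 5 8 4 3 3 0 3
Double every second digit counting from the check-digit position (so the 1st, 3rd, 5th, ... of the partial from the right).
  doubled (with −9 where >9): 2 0 6 7 6 0 → sum 21
  kept as-is: 6 2 5 4 3 3 → sum 23
Total = 21 + 23 = 44.
Check digit = (10 − (44 mod 10)) mod 10 = 6.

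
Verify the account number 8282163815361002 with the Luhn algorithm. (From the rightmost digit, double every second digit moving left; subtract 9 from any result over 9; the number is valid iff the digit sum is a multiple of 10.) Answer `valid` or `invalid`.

From the right, keep odd positions and double even positions (subtract 9 from any doubled value over 9):
  doubled (positions 2,4,...): 0 2 6 2 6 2 7 7 → sum 32
  kept (positions 1,3,...): 2 0 6 5 8 6 2 2 → sum 31
Total = 63.
63 mod 10 = 3, so the number is invalid.

invalid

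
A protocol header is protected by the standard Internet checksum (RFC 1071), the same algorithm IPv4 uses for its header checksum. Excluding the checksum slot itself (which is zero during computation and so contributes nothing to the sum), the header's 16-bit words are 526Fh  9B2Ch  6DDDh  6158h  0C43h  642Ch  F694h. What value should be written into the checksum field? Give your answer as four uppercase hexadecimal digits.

One's-complement addition (fold any carry out of bit 15 back into bit 0):
  0x526F + 0x9B2C = 0x0ED9B
  0xED9B + 0x6DDD = 0x15B78 → wrap carry → 0x5B79
  0x5B79 + 0x6158 = 0x0BCD1
  0xBCD1 + 0x0C43 = 0x0C914
  0xC914 + 0x642C = 0x12D40 → wrap carry → 0x2D41
  0x2D41 + 0xF694 = 0x123D5 → wrap carry → 0x23D6
One's-complement sum = 0x23D6.
Checksum = ~0x23D6 & 0xFFFF = 0xDC29.

DC29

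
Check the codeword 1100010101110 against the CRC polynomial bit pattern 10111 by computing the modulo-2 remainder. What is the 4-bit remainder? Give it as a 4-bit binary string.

1000

Modulo-2 division of 1100010101110 by 10111:
  pos 0: 11000 XOR 10111 = 01111
  pos 1: 11111 XOR 10111 = 01000
  pos 2: 10000 XOR 10111 = 00111
  pos 4: 11110 XOR 10111 = 01001
  pos 5: 10011 XOR 10111 = 00100
  pos 7: 10011 XOR 10111 = 00100
Remainder = 1000 (nonzero — an error is detected).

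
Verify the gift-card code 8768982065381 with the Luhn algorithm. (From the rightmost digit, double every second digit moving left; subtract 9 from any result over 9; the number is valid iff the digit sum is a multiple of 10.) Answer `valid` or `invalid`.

invalid

From the right, keep odd positions and double even positions (subtract 9 from any doubled value over 9):
  doubled (positions 2,4,...): 7 1 0 7 7 5 → sum 27
  kept (positions 1,3,...): 1 3 6 2 9 6 8 → sum 35
Total = 62.
62 mod 10 = 2, so the number is invalid.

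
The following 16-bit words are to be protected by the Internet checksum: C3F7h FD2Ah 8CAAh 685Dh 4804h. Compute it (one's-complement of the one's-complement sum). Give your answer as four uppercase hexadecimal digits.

01D1

One's-complement addition (fold any carry out of bit 15 back into bit 0):
  0xC3F7 + 0xFD2A = 0x1C121 → wrap carry → 0xC122
  0xC122 + 0x8CAA = 0x14DCC → wrap carry → 0x4DCD
  0x4DCD + 0x685D = 0x0B62A
  0xB62A + 0x4804 = 0x0FE2E
One's-complement sum = 0xFE2E.
Checksum = ~0xFE2E & 0xFFFF = 0x01D1.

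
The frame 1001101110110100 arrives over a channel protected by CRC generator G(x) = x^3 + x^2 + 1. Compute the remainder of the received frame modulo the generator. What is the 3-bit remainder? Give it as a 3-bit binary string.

Modulo-2 division of 1001101110110100 by 1101:
  pos 0: 1001 XOR 1101 = 0100
  pos 1: 1001 XOR 1101 = 0100
  pos 2: 1000 XOR 1101 = 0101
  pos 3: 1011 XOR 1101 = 0110
  pos 4: 1101 XOR 1101 = 0000
  pos 8: 1011 XOR 1101 = 0110
  pos 9: 1100 XOR 1101 = 0001
  pos 12: 1100 XOR 1101 = 0001
Remainder = 001 (nonzero — an error is detected).

001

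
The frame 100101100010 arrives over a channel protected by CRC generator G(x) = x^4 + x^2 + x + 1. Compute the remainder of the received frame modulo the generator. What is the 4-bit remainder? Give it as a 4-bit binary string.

0010

Modulo-2 division of 100101100010 by 10111:
  pos 0: 10010 XOR 10111 = 00101
  pos 2: 10111 XOR 10111 = 00000
Remainder = 0010 (nonzero — an error is detected).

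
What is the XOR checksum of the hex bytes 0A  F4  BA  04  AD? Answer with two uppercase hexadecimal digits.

ED

XOR the bytes together:
  start with 0x0A
  0x0A ⊕ 0xF4 = 0xFE
  0xFE ⊕ 0xBA = 0x44
  0x44 ⊕ 0x04 = 0x40
  0x40 ⊕ 0xAD = 0xED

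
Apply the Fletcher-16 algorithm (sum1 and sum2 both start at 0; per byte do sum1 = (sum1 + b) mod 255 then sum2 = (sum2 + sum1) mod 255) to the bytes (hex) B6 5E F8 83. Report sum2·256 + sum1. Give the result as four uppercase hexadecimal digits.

Running sums (mod 255):
  after byte 0 (B6): sum1=182, sum2=182
  after byte 1 (5E): sum1=21, sum2=203
  after byte 2 (F8): sum1=14, sum2=217
  after byte 3 (83): sum1=145, sum2=107
Checksum = sum2·256 + sum1 = 107·256 + 145 = 27537 = 0x6B91.

6B91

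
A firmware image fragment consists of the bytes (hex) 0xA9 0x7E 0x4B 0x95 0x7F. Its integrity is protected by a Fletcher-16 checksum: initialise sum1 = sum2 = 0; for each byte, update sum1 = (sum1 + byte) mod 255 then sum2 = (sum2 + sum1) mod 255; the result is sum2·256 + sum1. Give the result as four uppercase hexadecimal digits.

Running sums (mod 255):
  after byte 0 (0xA9): sum1=169, sum2=169
  after byte 1 (0x7E): sum1=40, sum2=209
  after byte 2 (0x4B): sum1=115, sum2=69
  after byte 3 (0x95): sum1=9, sum2=78
  after byte 4 (0x7F): sum1=136, sum2=214
Checksum = sum2·256 + sum1 = 214·256 + 136 = 54920 = 0xD688.

D688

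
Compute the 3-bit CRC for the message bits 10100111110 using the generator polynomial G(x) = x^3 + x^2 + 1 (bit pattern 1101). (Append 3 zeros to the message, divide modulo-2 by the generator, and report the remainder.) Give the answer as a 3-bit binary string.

000

Append 3 zeros: 10100111110000. Divide by 1101 (XOR where the leading bit is 1):
  pos 0: 1010 XOR 1101 = 0111
  pos 1: 1110 XOR 1101 = 0011
  pos 3: 1111 XOR 1101 = 0010
  pos 5: 1011 XOR 1101 = 0110
  pos 6: 1101 XOR 1101 = 0000
Remainder (last 3 bits) = 000. This is the CRC / FCS.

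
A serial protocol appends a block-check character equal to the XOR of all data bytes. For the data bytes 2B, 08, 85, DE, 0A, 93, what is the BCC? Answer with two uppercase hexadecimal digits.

E1

XOR the bytes together:
  start with 0x2B
  0x2B ⊕ 0x08 = 0x23
  0x23 ⊕ 0x85 = 0xA6
  0xA6 ⊕ 0xDE = 0x78
  0x78 ⊕ 0x0A = 0x72
  0x72 ⊕ 0x93 = 0xE1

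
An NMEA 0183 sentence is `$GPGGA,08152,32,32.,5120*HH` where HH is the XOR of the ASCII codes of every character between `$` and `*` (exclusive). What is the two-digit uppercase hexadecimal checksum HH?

XOR the ASCII codes of the payload characters:
  'G' = 0x47 → acc = 0x47
  'P' = 0x50 → acc = 0x17
  'G' = 0x47 → acc = 0x50
  'G' = 0x47 → acc = 0x17
  'A' = 0x41 → acc = 0x56
  ',' = 0x2C → acc = 0x7A
  '0' = 0x30 → acc = 0x4A
  '8' = 0x38 → acc = 0x72
  '1' = 0x31 → acc = 0x43
  '5' = 0x35 → acc = 0x76
  '2' = 0x32 → acc = 0x44
  ',' = 0x2C → acc = 0x68
  '3' = 0x33 → acc = 0x5B
  '2' = 0x32 → acc = 0x69
  ',' = 0x2C → acc = 0x45
  '3' = 0x33 → acc = 0x76
  '2' = 0x32 → acc = 0x44
  '.' = 0x2E → acc = 0x6A
  ',' = 0x2C → acc = 0x46
  '5' = 0x35 → acc = 0x73
  '1' = 0x31 → acc = 0x42
  '2' = 0x32 → acc = 0x70
  '0' = 0x30 → acc = 0x40
Checksum = 0x40.

40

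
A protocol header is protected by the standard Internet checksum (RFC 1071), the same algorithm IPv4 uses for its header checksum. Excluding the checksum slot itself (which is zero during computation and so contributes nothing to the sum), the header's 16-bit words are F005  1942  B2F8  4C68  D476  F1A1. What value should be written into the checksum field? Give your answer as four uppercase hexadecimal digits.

One's-complement addition (fold any carry out of bit 15 back into bit 0):
  0xF005 + 0x1942 = 0x10947 → wrap carry → 0x0948
  0x0948 + 0xB2F8 = 0x0BC40
  0xBC40 + 0x4C68 = 0x108A8 → wrap carry → 0x08A9
  0x08A9 + 0xD476 = 0x0DD1F
  0xDD1F + 0xF1A1 = 0x1CEC0 → wrap carry → 0xCEC1
One's-complement sum = 0xCEC1.
Checksum = ~0xCEC1 & 0xFFFF = 0x313E.

313E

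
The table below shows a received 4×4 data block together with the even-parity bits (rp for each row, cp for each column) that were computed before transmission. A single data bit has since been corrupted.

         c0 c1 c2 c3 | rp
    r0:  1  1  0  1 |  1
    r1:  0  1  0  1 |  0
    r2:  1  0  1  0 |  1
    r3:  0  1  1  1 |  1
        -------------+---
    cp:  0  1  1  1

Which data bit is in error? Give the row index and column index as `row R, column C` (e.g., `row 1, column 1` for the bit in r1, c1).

Recompute each row's even parity and compare to rp:
  r0: data parity 1, sent rp 1 → ok
  r1: data parity 0, sent rp 0 → ok
  r2: data parity 0, sent rp 1 → mismatch
  r3: data parity 1, sent rp 1 → ok
Recompute each column's even parity and compare to cp:
  c0: data parity 0, sent cp 0 → ok
  c1: data parity 1, sent cp 1 → ok
  c2: data parity 0, sent cp 1 → mismatch
  c3: data parity 1, sent cp 1 → ok
Exactly one row (r2) and one column (c2) fail → the flipped bit is at their intersection.

row 2, column 2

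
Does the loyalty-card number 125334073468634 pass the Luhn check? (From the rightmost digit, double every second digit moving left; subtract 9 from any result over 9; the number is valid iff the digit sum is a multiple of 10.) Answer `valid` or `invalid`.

invalid

From the right, keep odd positions and double even positions (subtract 9 from any doubled value over 9):
  doubled (positions 2,4,...): 6 7 8 5 8 6 4 → sum 44
  kept (positions 1,3,...): 4 6 6 3 0 3 5 1 → sum 28
Total = 72.
72 mod 10 = 2, so the number is invalid.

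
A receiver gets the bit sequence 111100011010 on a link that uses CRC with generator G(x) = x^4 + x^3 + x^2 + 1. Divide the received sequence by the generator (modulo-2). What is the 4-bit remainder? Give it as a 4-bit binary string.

Modulo-2 division of 111100011010 by 11101:
  pos 0: 11110 XOR 11101 = 00011
  pos 3: 11001 XOR 11101 = 00100
  pos 5: 10010 XOR 11101 = 01111
  pos 6: 11111 XOR 11101 = 00010
Remainder = 0100 (nonzero — an error is detected).

0100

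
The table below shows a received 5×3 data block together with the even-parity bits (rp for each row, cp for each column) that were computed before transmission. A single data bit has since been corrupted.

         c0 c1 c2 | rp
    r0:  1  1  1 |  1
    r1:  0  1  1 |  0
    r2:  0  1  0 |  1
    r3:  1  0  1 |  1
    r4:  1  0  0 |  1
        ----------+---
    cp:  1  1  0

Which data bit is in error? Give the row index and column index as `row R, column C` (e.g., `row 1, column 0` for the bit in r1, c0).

Recompute each row's even parity and compare to rp:
  r0: data parity 1, sent rp 1 → ok
  r1: data parity 0, sent rp 0 → ok
  r2: data parity 1, sent rp 1 → ok
  r3: data parity 0, sent rp 1 → mismatch
  r4: data parity 1, sent rp 1 → ok
Recompute each column's even parity and compare to cp:
  c0: data parity 1, sent cp 1 → ok
  c1: data parity 1, sent cp 1 → ok
  c2: data parity 1, sent cp 0 → mismatch
Exactly one row (r3) and one column (c2) fail → the flipped bit is at their intersection.

row 3, column 2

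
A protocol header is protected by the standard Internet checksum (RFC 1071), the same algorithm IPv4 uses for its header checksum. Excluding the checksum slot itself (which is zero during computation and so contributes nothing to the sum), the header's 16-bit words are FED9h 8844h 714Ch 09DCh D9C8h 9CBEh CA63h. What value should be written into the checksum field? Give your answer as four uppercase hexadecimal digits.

BCCD

One's-complement addition (fold any carry out of bit 15 back into bit 0):
  0xFED9 + 0x8844 = 0x1871D → wrap carry → 0x871E
  0x871E + 0x714C = 0x0F86A
  0xF86A + 0x09DC = 0x10246 → wrap carry → 0x0247
  0x0247 + 0xD9C8 = 0x0DC0F
  0xDC0F + 0x9CBE = 0x178CD → wrap carry → 0x78CE
  0x78CE + 0xCA63 = 0x14331 → wrap carry → 0x4332
One's-complement sum = 0x4332.
Checksum = ~0x4332 & 0xFFFF = 0xBCCD.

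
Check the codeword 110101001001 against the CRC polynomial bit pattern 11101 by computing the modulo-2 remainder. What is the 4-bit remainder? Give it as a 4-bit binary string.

0000

Modulo-2 division of 110101001001 by 11101:
  pos 0: 11010 XOR 11101 = 00111
  pos 2: 11110 XOR 11101 = 00011
  pos 5: 11010 XOR 11101 = 00111
  pos 7: 11101 XOR 11101 = 00000
Remainder = 0000 (zero — the frame passes the CRC check).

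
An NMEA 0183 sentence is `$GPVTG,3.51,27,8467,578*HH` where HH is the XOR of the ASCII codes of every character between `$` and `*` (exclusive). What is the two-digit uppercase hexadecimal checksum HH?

79

XOR the ASCII codes of the payload characters:
  'G' = 0x47 → acc = 0x47
  'P' = 0x50 → acc = 0x17
  'V' = 0x56 → acc = 0x41
  'T' = 0x54 → acc = 0x15
  'G' = 0x47 → acc = 0x52
  ',' = 0x2C → acc = 0x7E
  '3' = 0x33 → acc = 0x4D
  '.' = 0x2E → acc = 0x63
  '5' = 0x35 → acc = 0x56
  '1' = 0x31 → acc = 0x67
  ',' = 0x2C → acc = 0x4B
  '2' = 0x32 → acc = 0x79
  '7' = 0x37 → acc = 0x4E
  ',' = 0x2C → acc = 0x62
  '8' = 0x38 → acc = 0x5A
  '4' = 0x34 → acc = 0x6E
  '6' = 0x36 → acc = 0x58
  '7' = 0x37 → acc = 0x6F
  ',' = 0x2C → acc = 0x43
  '5' = 0x35 → acc = 0x76
  '7' = 0x37 → acc = 0x41
  '8' = 0x38 → acc = 0x79
Checksum = 0x79.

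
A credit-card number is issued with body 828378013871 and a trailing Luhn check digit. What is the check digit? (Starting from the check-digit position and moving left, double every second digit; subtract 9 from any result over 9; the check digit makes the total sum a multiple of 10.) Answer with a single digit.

9

Partial digits right→left: 1 7 8 3 1 0 8 7 3 8 2 8
Double every second digit counting from the check-digit position (so the 1st, 3rd, 5th, ... of the partial from the right).
  doubled (with −9 where >9): 2 7 2 7 6 4 → sum 28
  kept as-is: 7 3 0 7 8 8 → sum 33
Total = 28 + 33 = 61.
Check digit = (10 − (61 mod 10)) mod 10 = 9.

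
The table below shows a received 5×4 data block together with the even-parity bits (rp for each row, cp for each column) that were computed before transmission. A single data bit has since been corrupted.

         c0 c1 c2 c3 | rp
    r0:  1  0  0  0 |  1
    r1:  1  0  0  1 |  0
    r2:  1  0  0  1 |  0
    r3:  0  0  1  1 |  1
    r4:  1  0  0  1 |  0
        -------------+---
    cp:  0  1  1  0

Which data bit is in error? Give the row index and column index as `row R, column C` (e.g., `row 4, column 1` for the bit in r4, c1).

row 3, column 1

Recompute each row's even parity and compare to rp:
  r0: data parity 1, sent rp 1 → ok
  r1: data parity 0, sent rp 0 → ok
  r2: data parity 0, sent rp 0 → ok
  r3: data parity 0, sent rp 1 → mismatch
  r4: data parity 0, sent rp 0 → ok
Recompute each column's even parity and compare to cp:
  c0: data parity 0, sent cp 0 → ok
  c1: data parity 0, sent cp 1 → mismatch
  c2: data parity 1, sent cp 1 → ok
  c3: data parity 0, sent cp 0 → ok
Exactly one row (r3) and one column (c1) fail → the flipped bit is at their intersection.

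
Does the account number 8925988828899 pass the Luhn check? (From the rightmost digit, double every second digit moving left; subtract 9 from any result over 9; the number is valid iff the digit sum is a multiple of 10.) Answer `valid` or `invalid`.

From the right, keep odd positions and double even positions (subtract 9 from any doubled value over 9):
  doubled (positions 2,4,...): 9 7 7 7 1 9 → sum 40
  kept (positions 1,3,...): 9 8 2 8 9 2 8 → sum 46
Total = 86.
86 mod 10 = 6, so the number is invalid.

invalid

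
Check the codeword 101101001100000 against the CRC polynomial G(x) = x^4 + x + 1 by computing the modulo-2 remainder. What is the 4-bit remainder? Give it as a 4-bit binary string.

1000

Modulo-2 division of 101101001100000 by 10011:
  pos 0: 10110 XOR 10011 = 00101
  pos 2: 10110 XOR 10011 = 00101
  pos 4: 10101 XOR 10011 = 00110
  pos 6: 11010 XOR 10011 = 01001
  pos 7: 10010 XOR 10011 = 00001
Remainder = 1000 (nonzero — an error is detected).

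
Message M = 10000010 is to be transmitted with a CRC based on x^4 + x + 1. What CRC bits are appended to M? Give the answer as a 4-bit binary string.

1000

Append 4 zeros: 100000100000. Divide by 10011 (XOR where the leading bit is 1):
  pos 0: 10000 XOR 10011 = 00011
  pos 3: 11010 XOR 10011 = 01001
  pos 4: 10010 XOR 10011 = 00001
Remainder (last 4 bits) = 1000. This is the CRC / FCS.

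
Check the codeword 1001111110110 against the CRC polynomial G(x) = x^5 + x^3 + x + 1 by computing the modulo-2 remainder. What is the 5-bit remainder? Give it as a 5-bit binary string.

Modulo-2 division of 1001111110110 by 101011:
  pos 0: 100111 XOR 101011 = 001100
  pos 2: 110011 XOR 101011 = 011000
  pos 3: 110001 XOR 101011 = 011010
  pos 4: 110100 XOR 101011 = 011111
  pos 5: 111111 XOR 101011 = 010100
  pos 6: 101001 XOR 101011 = 000010
Remainder = 00100 (nonzero — an error is detected).

00100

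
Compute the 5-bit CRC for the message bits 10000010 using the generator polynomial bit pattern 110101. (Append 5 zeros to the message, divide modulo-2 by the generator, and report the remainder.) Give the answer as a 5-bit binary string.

00011

Append 5 zeros: 1000001000000. Divide by 110101 (XOR where the leading bit is 1):
  pos 0: 100000 XOR 110101 = 010101
  pos 1: 101011 XOR 110101 = 011110
  pos 2: 111100 XOR 110101 = 001001
  pos 4: 100100 XOR 110101 = 010001
  pos 5: 100010 XOR 110101 = 010111
  pos 6: 101110 XOR 110101 = 011011
  pos 7: 110110 XOR 110101 = 000011
Remainder (last 5 bits) = 00011. This is the CRC / FCS.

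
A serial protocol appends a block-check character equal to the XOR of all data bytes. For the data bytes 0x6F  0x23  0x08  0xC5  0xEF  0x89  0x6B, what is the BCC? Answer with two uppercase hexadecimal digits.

XOR the bytes together:
  start with 0x6F
  0x6F ⊕ 0x23 = 0x4C
  0x4C ⊕ 0x08 = 0x44
  0x44 ⊕ 0xC5 = 0x81
  0x81 ⊕ 0xEF = 0x6E
  0x6E ⊕ 0x89 = 0xE7
  0xE7 ⊕ 0x6B = 0x8C

8C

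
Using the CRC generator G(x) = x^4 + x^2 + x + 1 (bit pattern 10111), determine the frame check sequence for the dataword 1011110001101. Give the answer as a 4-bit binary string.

Append 4 zeros: 10111100011010000. Divide by 10111 (XOR where the leading bit is 1):
  pos 0: 10111 XOR 10111 = 00000
  pos 5: 10001 XOR 10111 = 00110
  pos 7: 11010 XOR 10111 = 01101
  pos 8: 11011 XOR 10111 = 01100
  pos 9: 11000 XOR 10111 = 01111
  pos 10: 11110 XOR 10111 = 01001
  pos 11: 10010 XOR 10111 = 00101
Remainder (last 4 bits) = 1010. This is the CRC / FCS.

1010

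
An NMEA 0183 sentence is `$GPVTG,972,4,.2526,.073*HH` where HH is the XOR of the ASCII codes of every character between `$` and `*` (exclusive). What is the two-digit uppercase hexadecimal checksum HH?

XOR the ASCII codes of the payload characters:
  'G' = 0x47 → acc = 0x47
  'P' = 0x50 → acc = 0x17
  'V' = 0x56 → acc = 0x41
  'T' = 0x54 → acc = 0x15
  'G' = 0x47 → acc = 0x52
  ',' = 0x2C → acc = 0x7E
  '9' = 0x39 → acc = 0x47
  '7' = 0x37 → acc = 0x70
  '2' = 0x32 → acc = 0x42
  ',' = 0x2C → acc = 0x6E
  '4' = 0x34 → acc = 0x5A
  ',' = 0x2C → acc = 0x76
  '.' = 0x2E → acc = 0x58
  '2' = 0x32 → acc = 0x6A
  '5' = 0x35 → acc = 0x5F
  '2' = 0x32 → acc = 0x6D
  '6' = 0x36 → acc = 0x5B
  ',' = 0x2C → acc = 0x77
  '.' = 0x2E → acc = 0x59
  '0' = 0x30 → acc = 0x69
  '7' = 0x37 → acc = 0x5E
  '3' = 0x33 → acc = 0x6D
Checksum = 0x6D.

6D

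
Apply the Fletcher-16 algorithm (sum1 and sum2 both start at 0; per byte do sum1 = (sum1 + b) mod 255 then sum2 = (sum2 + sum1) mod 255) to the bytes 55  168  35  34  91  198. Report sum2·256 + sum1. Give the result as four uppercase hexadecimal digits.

Running sums (mod 255):
  after byte 0 (55): sum1=55, sum2=55
  after byte 1 (168): sum1=223, sum2=23
  after byte 2 (35): sum1=3, sum2=26
  after byte 3 (34): sum1=37, sum2=63
  after byte 4 (91): sum1=128, sum2=191
  after byte 5 (198): sum1=71, sum2=7
Checksum = sum2·256 + sum1 = 7·256 + 71 = 1863 = 0x0747.

0747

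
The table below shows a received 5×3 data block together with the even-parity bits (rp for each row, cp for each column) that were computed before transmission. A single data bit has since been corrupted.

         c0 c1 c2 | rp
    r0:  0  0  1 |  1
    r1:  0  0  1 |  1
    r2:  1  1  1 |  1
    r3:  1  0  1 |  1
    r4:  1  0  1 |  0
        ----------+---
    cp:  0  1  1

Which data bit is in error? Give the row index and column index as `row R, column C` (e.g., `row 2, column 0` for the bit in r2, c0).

Recompute each row's even parity and compare to rp:
  r0: data parity 1, sent rp 1 → ok
  r1: data parity 1, sent rp 1 → ok
  r2: data parity 1, sent rp 1 → ok
  r3: data parity 0, sent rp 1 → mismatch
  r4: data parity 0, sent rp 0 → ok
Recompute each column's even parity and compare to cp:
  c0: data parity 1, sent cp 0 → mismatch
  c1: data parity 1, sent cp 1 → ok
  c2: data parity 1, sent cp 1 → ok
Exactly one row (r3) and one column (c0) fail → the flipped bit is at their intersection.

row 3, column 0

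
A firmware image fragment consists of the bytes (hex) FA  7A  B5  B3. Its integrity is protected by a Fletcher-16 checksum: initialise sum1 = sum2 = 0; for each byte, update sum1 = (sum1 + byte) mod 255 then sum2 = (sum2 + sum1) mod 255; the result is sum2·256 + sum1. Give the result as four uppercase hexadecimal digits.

Running sums (mod 255):
  after byte 0 (FA): sum1=250, sum2=250
  after byte 1 (7A): sum1=117, sum2=112
  after byte 2 (B5): sum1=43, sum2=155
  after byte 3 (B3): sum1=222, sum2=122
Checksum = sum2·256 + sum1 = 122·256 + 222 = 31454 = 0x7ADE.

7ADE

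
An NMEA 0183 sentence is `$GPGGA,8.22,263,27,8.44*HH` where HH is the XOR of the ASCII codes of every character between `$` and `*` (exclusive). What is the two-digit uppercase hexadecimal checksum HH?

64

XOR the ASCII codes of the payload characters:
  'G' = 0x47 → acc = 0x47
  'P' = 0x50 → acc = 0x17
  'G' = 0x47 → acc = 0x50
  'G' = 0x47 → acc = 0x17
  'A' = 0x41 → acc = 0x56
  ',' = 0x2C → acc = 0x7A
  '8' = 0x38 → acc = 0x42
  '.' = 0x2E → acc = 0x6C
  '2' = 0x32 → acc = 0x5E
  '2' = 0x32 → acc = 0x6C
  ',' = 0x2C → acc = 0x40
  '2' = 0x32 → acc = 0x72
  '6' = 0x36 → acc = 0x44
  '3' = 0x33 → acc = 0x77
  ',' = 0x2C → acc = 0x5B
  '2' = 0x32 → acc = 0x69
  '7' = 0x37 → acc = 0x5E
  ',' = 0x2C → acc = 0x72
  '8' = 0x38 → acc = 0x4A
  '.' = 0x2E → acc = 0x64
  '4' = 0x34 → acc = 0x50
  '4' = 0x34 → acc = 0x64
Checksum = 0x64.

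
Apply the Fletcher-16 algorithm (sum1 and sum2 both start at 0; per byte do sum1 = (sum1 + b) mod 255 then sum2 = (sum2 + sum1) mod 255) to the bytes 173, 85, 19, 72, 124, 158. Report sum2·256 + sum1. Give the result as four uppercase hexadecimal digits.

7979

Running sums (mod 255):
  after byte 0 (173): sum1=173, sum2=173
  after byte 1 (85): sum1=3, sum2=176
  after byte 2 (19): sum1=22, sum2=198
  after byte 3 (72): sum1=94, sum2=37
  after byte 4 (124): sum1=218, sum2=0
  after byte 5 (158): sum1=121, sum2=121
Checksum = sum2·256 + sum1 = 121·256 + 121 = 31097 = 0x7979.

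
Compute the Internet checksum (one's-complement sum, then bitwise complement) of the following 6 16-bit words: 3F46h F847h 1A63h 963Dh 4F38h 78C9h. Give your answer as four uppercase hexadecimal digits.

4FCF

One's-complement addition (fold any carry out of bit 15 back into bit 0):
  0x3F46 + 0xF847 = 0x1378D → wrap carry → 0x378E
  0x378E + 0x1A63 = 0x051F1
  0x51F1 + 0x963D = 0x0E82E
  0xE82E + 0x4F38 = 0x13766 → wrap carry → 0x3767
  0x3767 + 0x78C9 = 0x0B030
One's-complement sum = 0xB030.
Checksum = ~0xB030 & 0xFFFF = 0x4FCF.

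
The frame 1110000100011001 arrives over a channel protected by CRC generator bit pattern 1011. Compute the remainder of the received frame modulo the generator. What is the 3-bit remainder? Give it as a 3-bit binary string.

Modulo-2 division of 1110000100011001 by 1011:
  pos 0: 1110 XOR 1011 = 0101
  pos 1: 1010 XOR 1011 = 0001
  pos 4: 1001 XOR 1011 = 0010
  pos 6: 1000 XOR 1011 = 0011
  pos 8: 1101 XOR 1011 = 0110
  pos 9: 1101 XOR 1011 = 0110
  pos 10: 1100 XOR 1011 = 0111
  pos 11: 1110 XOR 1011 = 0101
  pos 12: 1011 XOR 1011 = 0000
Remainder = 000 (zero — the frame passes the CRC check).

000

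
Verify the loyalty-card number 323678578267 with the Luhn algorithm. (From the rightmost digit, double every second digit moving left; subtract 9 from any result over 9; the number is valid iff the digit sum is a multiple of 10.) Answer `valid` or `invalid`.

From the right, keep odd positions and double even positions (subtract 9 from any doubled value over 9):
  doubled (positions 2,4,...): 3 7 1 5 6 6 → sum 28
  kept (positions 1,3,...): 7 2 7 8 6 2 → sum 32
Total = 60.
60 mod 10 = 0, so the number is valid.

valid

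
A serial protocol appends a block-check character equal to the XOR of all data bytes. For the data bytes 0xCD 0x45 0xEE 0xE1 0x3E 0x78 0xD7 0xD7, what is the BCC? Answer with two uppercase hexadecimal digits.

C1

XOR the bytes together:
  start with 0xCD
  0xCD ⊕ 0x45 = 0x88
  0x88 ⊕ 0xEE = 0x66
  0x66 ⊕ 0xE1 = 0x87
  0x87 ⊕ 0x3E = 0xB9
  0xB9 ⊕ 0x78 = 0xC1
  0xC1 ⊕ 0xD7 = 0x16
  0x16 ⊕ 0xD7 = 0xC1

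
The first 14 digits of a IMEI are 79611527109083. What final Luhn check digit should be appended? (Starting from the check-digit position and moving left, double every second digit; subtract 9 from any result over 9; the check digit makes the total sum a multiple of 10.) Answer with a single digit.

Partial digits right→left: 3 8 0 9 0 1 7 2 5 1 1 6 9 7
Double every second digit counting from the check-digit position (so the 1st, 3rd, 5th, ... of the partial from the right).
  doubled (with −9 where >9): 6 0 0 5 1 2 9 → sum 23
  kept as-is: 8 9 1 2 1 6 7 → sum 34
Total = 23 + 34 = 57.
Check digit = (10 − (57 mod 10)) mod 10 = 3.

3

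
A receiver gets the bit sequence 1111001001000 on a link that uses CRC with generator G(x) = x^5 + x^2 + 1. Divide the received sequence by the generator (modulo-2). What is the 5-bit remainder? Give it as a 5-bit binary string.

Modulo-2 division of 1111001001000 by 100101:
  pos 0: 111100 XOR 100101 = 011001
  pos 1: 110011 XOR 100101 = 010110
  pos 2: 101100 XOR 100101 = 001001
  pos 4: 100101 XOR 100101 = 000000
Remainder = 00000 (zero — the frame passes the CRC check).

00000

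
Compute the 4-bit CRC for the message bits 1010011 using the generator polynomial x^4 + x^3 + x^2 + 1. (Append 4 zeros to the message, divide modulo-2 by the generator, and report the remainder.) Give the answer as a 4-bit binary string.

Append 4 zeros: 10100110000. Divide by 11101 (XOR where the leading bit is 1):
  pos 0: 10100 XOR 11101 = 01001
  pos 1: 10011 XOR 11101 = 01110
  pos 2: 11101 XOR 11101 = 00000
Remainder (last 4 bits) = 0000. This is the CRC / FCS.

0000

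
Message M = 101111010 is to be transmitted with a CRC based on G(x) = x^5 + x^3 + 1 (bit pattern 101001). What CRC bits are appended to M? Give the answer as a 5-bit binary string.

11100

Append 5 zeros: 10111101000000. Divide by 101001 (XOR where the leading bit is 1):
  pos 0: 101111 XOR 101001 = 000110
  pos 3: 110010 XOR 101001 = 011011
  pos 4: 110110 XOR 101001 = 011111
  pos 5: 111110 XOR 101001 = 010111
  pos 6: 101110 XOR 101001 = 000111
Remainder (last 5 bits) = 11100. This is the CRC / FCS.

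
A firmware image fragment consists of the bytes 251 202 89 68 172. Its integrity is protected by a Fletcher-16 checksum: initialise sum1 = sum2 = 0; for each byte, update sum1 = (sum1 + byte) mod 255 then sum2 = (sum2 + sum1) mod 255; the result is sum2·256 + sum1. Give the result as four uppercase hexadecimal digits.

Running sums (mod 255):
  after byte 0 (251): sum1=251, sum2=251
  after byte 1 (202): sum1=198, sum2=194
  after byte 2 (89): sum1=32, sum2=226
  after byte 3 (68): sum1=100, sum2=71
  after byte 4 (172): sum1=17, sum2=88
Checksum = sum2·256 + sum1 = 88·256 + 17 = 22545 = 0x5811.

5811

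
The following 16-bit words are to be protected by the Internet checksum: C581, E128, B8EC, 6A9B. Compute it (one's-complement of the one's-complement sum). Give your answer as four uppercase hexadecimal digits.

35CD

One's-complement addition (fold any carry out of bit 15 back into bit 0):
  0xC581 + 0xE128 = 0x1A6A9 → wrap carry → 0xA6AA
  0xA6AA + 0xB8EC = 0x15F96 → wrap carry → 0x5F97
  0x5F97 + 0x6A9B = 0x0CA32
One's-complement sum = 0xCA32.
Checksum = ~0xCA32 & 0xFFFF = 0x35CD.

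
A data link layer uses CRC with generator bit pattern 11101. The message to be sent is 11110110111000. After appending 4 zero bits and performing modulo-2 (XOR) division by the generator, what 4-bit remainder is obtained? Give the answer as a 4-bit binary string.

Append 4 zeros: 111101101110000000. Divide by 11101 (XOR where the leading bit is 1):
  pos 0: 11110 XOR 11101 = 00011
  pos 3: 11110 XOR 11101 = 00011
  pos 6: 11111 XOR 11101 = 00010
  pos 9: 10000 XOR 11101 = 01101
  pos 10: 11010 XOR 11101 = 00111
  pos 12: 11100 XOR 11101 = 00001
Remainder (last 4 bits) = 0010. This is the CRC / FCS.

0010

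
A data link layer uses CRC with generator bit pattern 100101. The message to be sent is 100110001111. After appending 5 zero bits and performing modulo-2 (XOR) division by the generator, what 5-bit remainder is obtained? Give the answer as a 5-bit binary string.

11111

Append 5 zeros: 10011000111100000. Divide by 100101 (XOR where the leading bit is 1):
  pos 0: 100110 XOR 100101 = 000011
  pos 4: 110011 XOR 100101 = 010110
  pos 5: 101101 XOR 100101 = 001000
  pos 7: 100010 XOR 100101 = 000111
  pos 10: 111000 XOR 100101 = 011101
  pos 11: 111010 XOR 100101 = 011111
Remainder (last 5 bits) = 11111. This is the CRC / FCS.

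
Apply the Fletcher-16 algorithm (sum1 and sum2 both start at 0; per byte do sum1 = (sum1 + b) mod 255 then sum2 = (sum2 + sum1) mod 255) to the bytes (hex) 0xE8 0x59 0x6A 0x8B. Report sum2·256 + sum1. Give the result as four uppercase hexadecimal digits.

1038

Running sums (mod 255):
  after byte 0 (0xE8): sum1=232, sum2=232
  after byte 1 (0x59): sum1=66, sum2=43
  after byte 2 (0x6A): sum1=172, sum2=215
  after byte 3 (0x8B): sum1=56, sum2=16
Checksum = sum2·256 + sum1 = 16·256 + 56 = 4152 = 0x1038.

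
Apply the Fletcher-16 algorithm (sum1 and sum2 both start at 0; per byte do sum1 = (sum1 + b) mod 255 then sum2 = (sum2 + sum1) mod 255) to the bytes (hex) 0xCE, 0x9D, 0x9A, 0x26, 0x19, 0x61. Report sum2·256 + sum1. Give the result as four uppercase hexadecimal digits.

Running sums (mod 255):
  after byte 0 (0xCE): sum1=206, sum2=206
  after byte 1 (0x9D): sum1=108, sum2=59
  after byte 2 (0x9A): sum1=7, sum2=66
  after byte 3 (0x26): sum1=45, sum2=111
  after byte 4 (0x19): sum1=70, sum2=181
  after byte 5 (0x61): sum1=167, sum2=93
Checksum = sum2·256 + sum1 = 93·256 + 167 = 23975 = 0x5DA7.

5DA7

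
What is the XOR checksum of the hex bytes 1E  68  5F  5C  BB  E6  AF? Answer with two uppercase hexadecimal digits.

XOR the bytes together:
  start with 0x1E
  0x1E ⊕ 0x68 = 0x76
  0x76 ⊕ 0x5F = 0x29
  0x29 ⊕ 0x5C = 0x75
  0x75 ⊕ 0xBB = 0xCE
  0xCE ⊕ 0xE6 = 0x28
  0x28 ⊕ 0xAF = 0x87

87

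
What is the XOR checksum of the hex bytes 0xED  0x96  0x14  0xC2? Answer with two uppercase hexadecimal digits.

XOR the bytes together:
  start with 0xED
  0xED ⊕ 0x96 = 0x7B
  0x7B ⊕ 0x14 = 0x6F
  0x6F ⊕ 0xC2 = 0xAD

AD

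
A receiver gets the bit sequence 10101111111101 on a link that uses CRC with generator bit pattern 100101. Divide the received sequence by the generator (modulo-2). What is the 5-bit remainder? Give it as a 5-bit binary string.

Modulo-2 division of 10101111111101 by 100101:
  pos 0: 101011 XOR 100101 = 001110
  pos 2: 111011 XOR 100101 = 011110
  pos 3: 111101 XOR 100101 = 011000
  pos 4: 110001 XOR 100101 = 010100
  pos 5: 101001 XOR 100101 = 001100
  pos 7: 110010 XOR 100101 = 010111
  pos 8: 101111 XOR 100101 = 001010
Remainder = 01010 (nonzero — an error is detected).

01010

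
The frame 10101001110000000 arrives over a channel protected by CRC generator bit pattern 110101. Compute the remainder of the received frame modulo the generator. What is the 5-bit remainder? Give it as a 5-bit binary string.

00000

Modulo-2 division of 10101001110000000 by 110101:
  pos 0: 101010 XOR 110101 = 011111
  pos 1: 111110 XOR 110101 = 001011
  pos 3: 101111 XOR 110101 = 011010
  pos 4: 110101 XOR 110101 = 000000
Remainder = 00000 (zero — the frame passes the CRC check).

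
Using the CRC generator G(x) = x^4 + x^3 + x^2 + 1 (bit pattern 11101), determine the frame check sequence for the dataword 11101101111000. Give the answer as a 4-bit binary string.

Append 4 zeros: 111011011110000000. Divide by 11101 (XOR where the leading bit is 1):
  pos 0: 11101 XOR 11101 = 00000
  pos 5: 10111 XOR 11101 = 01010
  pos 6: 10101 XOR 11101 = 01000
  pos 7: 10000 XOR 11101 = 01101
  pos 8: 11010 XOR 11101 = 00111
  pos 10: 11100 XOR 11101 = 00001
Remainder (last 4 bits) = 1000. This is the CRC / FCS.

1000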